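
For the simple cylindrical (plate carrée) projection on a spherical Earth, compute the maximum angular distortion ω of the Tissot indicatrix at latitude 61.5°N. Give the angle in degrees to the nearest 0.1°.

41.5°

Plate carrée maps x = Rλ, y = Rφ. The meridian scale is h = 1 and the parallel scale is k = 1/cos φ = sec φ.
At 61.5°: h = 1.000, k = 2.096; principal scales a = 2.096, b = 1.000.
sin(ω/2) = (a − b)/(a + b) = 1.096/3.096 = 0.3540, so ω = 2 arcsin(0.3540) ≈ 41.5°.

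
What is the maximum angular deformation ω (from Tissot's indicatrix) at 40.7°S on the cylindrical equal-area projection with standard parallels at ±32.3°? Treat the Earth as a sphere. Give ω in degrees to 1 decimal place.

For cylindrical equal-area with standard parallel φ₀, h = cos φ / cos φ₀ and k = cos φ₀ / cos φ, so h·k = 1.
At 40.7°: h = 0.8969, k = 1.115; principal scales a = 1.115, b = 0.8969.
sin(ω/2) = (a − b)/(a + b) = 0.2180/2.012 = 0.1084, so ω = 2 arcsin(0.1084) ≈ 12.4°.

12.4°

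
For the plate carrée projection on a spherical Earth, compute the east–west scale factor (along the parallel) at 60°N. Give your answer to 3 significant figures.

In the plate carrée (x = Rλ, y = Rφ), meridians are true-scale (h = 1) and parallels are stretched by k = sec φ.
k = 1/cos 60° = 1/0.5000 = 2.000.

2.00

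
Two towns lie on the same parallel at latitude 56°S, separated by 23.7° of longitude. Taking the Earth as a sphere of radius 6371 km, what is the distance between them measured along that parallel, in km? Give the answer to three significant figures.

1470 km

Arc length along a parallel = R cos φ · Δλ (with Δλ in radians).
= 6371 × cos 56° × (23.7° × π/180) = 6371 × 0.5592 × 0.4136 ≈ 1470 km.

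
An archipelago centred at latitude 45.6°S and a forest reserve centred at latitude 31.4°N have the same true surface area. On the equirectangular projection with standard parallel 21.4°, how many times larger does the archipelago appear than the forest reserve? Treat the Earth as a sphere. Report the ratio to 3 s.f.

1.22

In the equirectangular projection with standard parallel φ₀ = 21.4° (x = Rλ cos φ₀, y = Rφ), meridians are true-scale (h = 1) and the parallel scale is k = cos φ₀ / cos φ.
Areal scale at 45.6°: h·k = 1.000 × 1.331 = 1.331.
Areal scale at 31.4°: h·k = 1.000 × 1.091 = 1.091.
Ratio = 1.331/1.091 ≈ 1.22.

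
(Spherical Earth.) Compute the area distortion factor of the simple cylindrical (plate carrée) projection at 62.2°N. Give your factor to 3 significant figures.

2.14

For the equirectangular projection with φ₀ = 0 (plate carrée), h = 1 along meridians and k = sec φ along parallels.
Areal scale = h·k = 1 × sec φ; at 62.2°, h = 1.000, k = 2.144, so h·k = 2.144.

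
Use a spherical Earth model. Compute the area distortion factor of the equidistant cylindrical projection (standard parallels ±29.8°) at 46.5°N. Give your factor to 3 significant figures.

In the equirectangular projection with standard parallel φ₀ = 29.8° (x = Rλ cos φ₀, y = Rφ), meridians are true-scale (h = 1) and the parallel scale is k = cos φ₀ / cos φ.
Areal scale = h·k = 1 × cos φ₀ / cos φ; at 46.5°, h = 1.000, k = 1.261, so h·k = 1.261.

1.26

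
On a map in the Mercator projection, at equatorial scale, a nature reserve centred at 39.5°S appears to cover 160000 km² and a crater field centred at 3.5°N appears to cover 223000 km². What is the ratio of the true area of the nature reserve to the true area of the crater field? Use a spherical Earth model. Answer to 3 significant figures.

Since Mercator area scale is 1/cos²φ, the true area equals the apparent area multiplied by cos²φ.
True area of nature reserve: 160000 × cos²(39.5°) = 160000 × 0.5954 = 95260 km².
True area of crater field: 223000 × cos²(3.5°) = 223000 × 0.9963 = 222200 km².
Ratio = 95260 / 222200 ≈ 0.429.

0.429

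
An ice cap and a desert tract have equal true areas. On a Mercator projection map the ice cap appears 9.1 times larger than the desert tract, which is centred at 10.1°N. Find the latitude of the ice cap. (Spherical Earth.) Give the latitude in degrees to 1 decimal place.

On Mercator, (apparent₁)/(apparent₂) = sec²φ₁ / sec²φ₂ when true areas are equal.
cos²φ₂ / cos²φ₁ = 9.1  ⇒  cos φ₁ = cos 10.1° / √9.1 = 0.9845/3.017 = 0.3264.
φ₁ = arccos(0.3264) ≈ 71.0°.

71.0°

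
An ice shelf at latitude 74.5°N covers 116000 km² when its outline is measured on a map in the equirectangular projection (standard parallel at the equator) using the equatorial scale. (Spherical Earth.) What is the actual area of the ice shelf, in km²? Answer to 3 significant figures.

31000 km²

In the plate carrée (x = Rλ, y = Rφ), meridians are true-scale (h = 1) and parallels are stretched by k = sec φ.
Areal scale = h·k = 1 × sec φ; at 74.5°, h = 1.000, k = 3.742, so h·k = 3.742.
True area = apparent / (areal scale) = 116000 / 3.742 ≈ 31000 km².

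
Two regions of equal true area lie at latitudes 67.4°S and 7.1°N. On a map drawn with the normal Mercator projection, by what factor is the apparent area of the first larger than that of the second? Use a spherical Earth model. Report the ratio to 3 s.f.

Mercator is conformal with k = sec φ, so areal scale = k² = sec²φ.
At 67.4°: sec²(67.4°) = 1/0.3843² = 6.771.
At 7.1°: sec²(7.1°) = 1/0.9923² = 1.016.
Ratio = 6.771/1.016 = cos²(7.1°)/cos²(67.4°) ≈ 6.67.

6.67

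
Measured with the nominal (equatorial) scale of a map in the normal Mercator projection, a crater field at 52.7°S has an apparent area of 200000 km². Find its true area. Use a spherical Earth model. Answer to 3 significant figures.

Mercator is conformal, so the point scale is isotropic: h = k = sec φ = 1/cos φ.
Areal scale = k² = sec²φ = 1/cos²(52.7°) = 1/0.6060² = 2.723.
True area = apparent / (areal scale) = 200000 / 2.723 ≈ 73400 km².

73400 km²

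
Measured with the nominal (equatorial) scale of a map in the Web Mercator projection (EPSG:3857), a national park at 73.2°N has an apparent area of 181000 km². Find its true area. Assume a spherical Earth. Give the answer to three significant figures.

15100 km²

The Mercator projection is conformal; its linear scale factor is the same in every direction and equals sec φ = 1/cos φ.
Areal scale = k² = sec²φ = 1/cos²(73.2°) = 1/0.2890² = 11.97.
True area = apparent / (areal scale) = 181000 / 11.97 ≈ 15100 km².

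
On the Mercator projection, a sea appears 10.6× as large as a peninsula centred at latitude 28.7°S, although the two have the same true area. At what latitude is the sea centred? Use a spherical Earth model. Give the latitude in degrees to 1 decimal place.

For equal true areas on Mercator, apparent areas scale as sec²φ, so the ratio is cos²φ₂ / cos²φ₁.
cos²φ₂ / cos²φ₁ = 10.6  ⇒  cos φ₁ = cos 28.7° / √10.6 = 0.8771/3.256 = 0.2694.
φ₁ = arccos(0.2694) ≈ 74.4°.

74.4°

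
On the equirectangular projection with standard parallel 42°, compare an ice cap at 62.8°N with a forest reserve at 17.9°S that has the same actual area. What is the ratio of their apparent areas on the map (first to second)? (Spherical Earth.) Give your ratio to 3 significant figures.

With standard parallel φ₀ = 42°, the equirectangular projection gives x = Rλ cos φ₀, y = Rφ, so h = 1 and k = cos 42° / cos φ.
Areal scale at 62.8°: h·k = 1.000 × 1.626 = 1.626.
Areal scale at 17.9°: h·k = 1.000 × 0.7809 = 0.7809.
Ratio = 1.626/0.7809 ≈ 2.08.

2.08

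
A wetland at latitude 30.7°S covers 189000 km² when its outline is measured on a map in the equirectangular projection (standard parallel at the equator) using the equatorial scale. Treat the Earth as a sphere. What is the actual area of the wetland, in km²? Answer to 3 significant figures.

In the plate carrée (x = Rλ, y = Rφ), meridians are true-scale (h = 1) and parallels are stretched by k = sec φ.
Areal scale = h·k = 1 × sec φ; at 30.7°, h = 1.000, k = 1.163, so h·k = 1.163.
True area = apparent / (areal scale) = 189000 / 1.163 ≈ 163000 km².

163000 km²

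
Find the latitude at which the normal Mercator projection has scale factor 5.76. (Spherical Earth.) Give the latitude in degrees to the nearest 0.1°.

Mercator scale is k = sec φ = 1/cos φ.
1/cos φ = 5.76  ⇒  cos φ = 0.1736  ⇒  φ = arccos(0.1736) ≈ 80.0°.

80.0°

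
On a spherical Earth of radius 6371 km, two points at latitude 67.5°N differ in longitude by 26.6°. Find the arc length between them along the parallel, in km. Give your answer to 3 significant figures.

Arc length along a parallel = R cos φ · Δλ (with Δλ in radians).
= 6371 × cos 67.5° × (26.6° × π/180) = 6371 × 0.3827 × 0.4643 ≈ 1130 km.

1130 km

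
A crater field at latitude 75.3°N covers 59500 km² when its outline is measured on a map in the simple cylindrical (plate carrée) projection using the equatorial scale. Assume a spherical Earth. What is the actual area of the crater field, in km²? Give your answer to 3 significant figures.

In the plate carrée (x = Rλ, y = Rφ), meridians are true-scale (h = 1) and parallels are stretched by k = sec φ.
Areal scale = h·k = 1 × sec φ; at 75.3°, h = 1.000, k = 3.941, so h·k = 3.941.
True area = apparent / (areal scale) = 59500 / 3.941 ≈ 15100 km².

15100 km²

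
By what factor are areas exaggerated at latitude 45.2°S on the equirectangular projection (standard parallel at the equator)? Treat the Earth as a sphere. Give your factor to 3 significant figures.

1.42

For the equirectangular projection with φ₀ = 0 (plate carrée), h = 1 along meridians and k = sec φ along parallels.
Areal scale = h·k = 1 × sec φ; at 45.2°, h = 1.000, k = 1.419, so h·k = 1.419.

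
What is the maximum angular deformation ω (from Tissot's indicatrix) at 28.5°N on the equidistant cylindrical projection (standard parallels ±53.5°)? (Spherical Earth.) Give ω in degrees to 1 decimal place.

22.2°

With standard parallel φ₀ = 53.5°, the equirectangular projection gives x = Rλ cos φ₀, y = Rφ, so h = 1 and k = cos 53.5° / cos φ.
At 28.5°: h = 1.000, k = 0.6768; principal scales a = 1.000, b = 0.6768.
sin(ω/2) = (a − b)/(a + b) = 0.3232/1.677 = 0.1927, so ω = 2 arcsin(0.1927) ≈ 22.2°.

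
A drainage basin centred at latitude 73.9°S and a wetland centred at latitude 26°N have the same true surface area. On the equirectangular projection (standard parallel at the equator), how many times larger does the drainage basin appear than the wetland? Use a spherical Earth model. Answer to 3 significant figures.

3.24

Plate carrée maps x = Rλ, y = Rφ. The meridian scale is h = 1 and the parallel scale is k = 1/cos φ = sec φ.
Areal scale at 73.9°: h·k = 1.000 × 3.606 = 3.606.
Areal scale at 26°: h·k = 1.000 × 1.113 = 1.113.
Ratio = 3.606/1.113 ≈ 3.24.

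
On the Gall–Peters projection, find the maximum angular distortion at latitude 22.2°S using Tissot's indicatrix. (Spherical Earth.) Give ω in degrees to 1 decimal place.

Gall–Peters is a cylindrical equal-area projection with standard parallels at ±45°. For cylindrical equal-area with standard parallel φ₀, h = cos φ / cos φ₀ and k = cos φ₀ / cos φ, so h·k = 1.
At 22.2°: h = 1.309, k = 0.7637; principal scales a = 1.309, b = 0.7637.
sin(ω/2) = (a − b)/(a + b) = 0.5457/2.073 = 0.2632, so ω = 2 arcsin(0.2632) ≈ 30.5°.

30.5°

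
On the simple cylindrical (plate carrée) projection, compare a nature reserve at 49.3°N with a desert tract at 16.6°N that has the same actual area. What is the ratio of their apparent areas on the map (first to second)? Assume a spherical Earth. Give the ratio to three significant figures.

For the equirectangular projection with φ₀ = 0 (plate carrée), h = 1 along meridians and k = sec φ along parallels.
Areal scale at 49.3°: h·k = 1.000 × 1.534 = 1.534.
Areal scale at 16.6°: h·k = 1.000 × 1.043 = 1.043.
Ratio = 1.534/1.043 ≈ 1.47.

1.47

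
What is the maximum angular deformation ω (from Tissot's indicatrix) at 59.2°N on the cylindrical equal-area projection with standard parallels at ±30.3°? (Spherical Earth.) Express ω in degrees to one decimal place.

A cylindrical equal-area projection with standard parallel φ₀ has meridian scale h = cos φ / cos φ₀ and parallel scale k = cos φ₀ / cos φ (so areas are preserved, h·k = 1).
At 59.2°: h = 0.5931, k = 1.686; principal scales a = 1.686, b = 0.5931.
sin(ω/2) = (a − b)/(a + b) = 1.093/2.279 = 0.4796, so ω = 2 arcsin(0.4796) ≈ 57.3°.

57.3°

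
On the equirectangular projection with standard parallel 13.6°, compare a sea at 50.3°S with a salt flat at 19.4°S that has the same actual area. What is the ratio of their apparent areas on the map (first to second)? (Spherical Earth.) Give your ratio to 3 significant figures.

The equidistant cylindrical projection with φ₀ = 13.6° has h = 1 (meridians true) and k = cos φ₀ / cos φ along parallels.
Areal scale at 50.3°: h·k = 1.000 × 1.522 = 1.522.
Areal scale at 19.4°: h·k = 1.000 × 1.030 = 1.030.
Ratio = 1.522/1.030 ≈ 1.48.

1.48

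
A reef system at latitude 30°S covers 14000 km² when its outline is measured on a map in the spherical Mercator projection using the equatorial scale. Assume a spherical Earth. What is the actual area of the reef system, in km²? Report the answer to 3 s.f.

The Mercator projection is conformal; its linear scale factor is the same in every direction and equals sec φ = 1/cos φ.
Areal scale = k² = sec²φ = 1/cos²(30°) = 1/0.8660² = 1.333.
True area = apparent / (areal scale) = 14000 / 1.333 ≈ 10500 km².

10500 km²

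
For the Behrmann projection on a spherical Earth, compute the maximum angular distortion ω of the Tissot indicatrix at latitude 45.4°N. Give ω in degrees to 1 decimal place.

Behrmann is a cylindrical equal-area projection with standard parallels at ±30°. For cylindrical equal-area with standard parallel φ₀, h = cos φ / cos φ₀ and k = cos φ₀ / cos φ, so h·k = 1.
At 45.4°: h = 0.8108, k = 1.233; principal scales a = 1.233, b = 0.8108.
sin(ω/2) = (a − b)/(a + b) = 0.4226/2.044 = 0.2067, so ω = 2 arcsin(0.2067) ≈ 23.9°.

23.9°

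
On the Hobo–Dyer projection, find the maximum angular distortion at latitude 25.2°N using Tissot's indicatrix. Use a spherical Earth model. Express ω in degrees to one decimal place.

15.0°

Hobo–Dyer is a cylindrical equal-area projection with standard parallels at ±37.5°. A cylindrical equal-area projection with standard parallel φ₀ has meridian scale h = cos φ / cos φ₀ and parallel scale k = cos φ₀ / cos φ (so areas are preserved, h·k = 1).
At 25.2°: h = 1.141, k = 0.8768; principal scales a = 1.141, b = 0.8768.
sin(ω/2) = (a − b)/(a + b) = 0.2637/2.017 = 0.1307, so ω = 2 arcsin(0.1307) ≈ 15.0°.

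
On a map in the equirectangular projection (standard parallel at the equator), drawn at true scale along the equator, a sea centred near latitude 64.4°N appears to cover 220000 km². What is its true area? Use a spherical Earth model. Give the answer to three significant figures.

95100 km²

Plate carrée maps x = Rλ, y = Rφ. The meridian scale is h = 1 and the parallel scale is k = 1/cos φ = sec φ.
Areal scale = h·k = 1 × sec φ; at 64.4°, h = 1.000, k = 2.314, so h·k = 2.314.
True area = apparent / (areal scale) = 220000 / 2.314 ≈ 95100 km².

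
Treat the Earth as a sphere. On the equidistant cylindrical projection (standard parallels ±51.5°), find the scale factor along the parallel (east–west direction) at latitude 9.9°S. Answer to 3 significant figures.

The equidistant cylindrical projection with φ₀ = 51.5° has h = 1 (meridians true) and k = cos φ₀ / cos φ along parallels.
k = cos 51.5° / cos 9.9° = 0.6225/0.9851 = 0.6319.

0.632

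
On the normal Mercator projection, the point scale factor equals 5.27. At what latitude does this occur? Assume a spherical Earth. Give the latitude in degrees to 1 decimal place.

79.1°

Mercator scale is k = sec φ = 1/cos φ.
1/cos φ = 5.27  ⇒  cos φ = 0.1898  ⇒  φ = arccos(0.1898) ≈ 79.1°.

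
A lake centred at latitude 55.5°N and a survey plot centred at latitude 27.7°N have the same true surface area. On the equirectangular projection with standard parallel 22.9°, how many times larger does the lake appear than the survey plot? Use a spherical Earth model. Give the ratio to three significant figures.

With standard parallel φ₀ = 22.9°, the equirectangular projection gives x = Rλ cos φ₀, y = Rφ, so h = 1 and k = cos 22.9° / cos φ.
Areal scale at 55.5°: h·k = 1.000 × 1.626 = 1.626.
Areal scale at 27.7°: h·k = 1.000 × 1.040 = 1.040.
Ratio = 1.626/1.040 ≈ 1.56.

1.56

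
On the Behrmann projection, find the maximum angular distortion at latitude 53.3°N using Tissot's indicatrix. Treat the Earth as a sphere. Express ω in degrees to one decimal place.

41.6°

The Behrmann projection is cylindrical equal-area with φ₀ = 30°. Cylindrical equal-area (φ₀ = 30°): h = cos φ / cos 30° along meridians, k = cos 30° / cos φ along parallels; h·k = 1.
At 53.3°: h = 0.6901, k = 1.449; principal scales a = 1.449, b = 0.6901.
sin(ω/2) = (a − b)/(a + b) = 0.7590/2.139 = 0.3548, so ω = 2 arcsin(0.3548) ≈ 41.6°.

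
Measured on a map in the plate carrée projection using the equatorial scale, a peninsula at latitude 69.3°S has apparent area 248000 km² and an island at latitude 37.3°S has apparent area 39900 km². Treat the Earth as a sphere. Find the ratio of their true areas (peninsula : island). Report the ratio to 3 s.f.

2.76

Plate carrée has h = 1 and k = sec φ, giving areal scale sec φ; true area = (apparent area) · cos φ.
True area of peninsula: 248000 × cos(69.3°) = 248000 × 0.3535 = 87660 km².
True area of island: 39900 × cos(37.3°) = 39900 × 0.7955 = 31740 km².
Ratio = 87660 / 31740 ≈ 2.76.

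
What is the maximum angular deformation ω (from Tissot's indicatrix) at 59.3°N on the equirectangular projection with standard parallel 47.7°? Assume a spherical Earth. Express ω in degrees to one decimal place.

With standard parallel φ₀ = 47.7°, the equirectangular projection gives x = Rλ cos φ₀, y = Rφ, so h = 1 and k = cos 47.7° / cos φ.
At 59.3°: h = 1.000, k = 1.318; principal scales a = 1.318, b = 1.000.
sin(ω/2) = (a − b)/(a + b) = 0.3182/2.318 = 0.1373, so ω = 2 arcsin(0.1373) ≈ 15.8°.

15.8°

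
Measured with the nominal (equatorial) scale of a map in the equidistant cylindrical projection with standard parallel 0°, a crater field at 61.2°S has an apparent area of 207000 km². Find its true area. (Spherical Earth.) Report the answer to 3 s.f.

For the equirectangular projection with φ₀ = 0 (plate carrée), h = 1 along meridians and k = sec φ along parallels.
Areal scale = h·k = 1 × sec φ; at 61.2°, h = 1.000, k = 2.076, so h·k = 2.076.
True area = apparent / (areal scale) = 207000 / 2.076 ≈ 99700 km².

99700 km²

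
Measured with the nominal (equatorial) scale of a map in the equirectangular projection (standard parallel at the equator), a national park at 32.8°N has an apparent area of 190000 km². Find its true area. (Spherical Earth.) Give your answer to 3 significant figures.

160000 km²

In the plate carrée (x = Rλ, y = Rφ), meridians are true-scale (h = 1) and parallels are stretched by k = sec φ.
Areal scale = h·k = 1 × sec φ; at 32.8°, h = 1.000, k = 1.190, so h·k = 1.190.
True area = apparent / (areal scale) = 190000 / 1.190 ≈ 160000 km².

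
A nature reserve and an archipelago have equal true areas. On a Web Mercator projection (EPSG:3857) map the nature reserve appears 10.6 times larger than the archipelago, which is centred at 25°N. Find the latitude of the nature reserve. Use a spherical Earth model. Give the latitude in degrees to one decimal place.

Mercator areal scale is sec²φ, so apparent-area ratio = sec²φ₁ / sec²φ₂ = cos²φ₂ / cos²φ₁.
cos²φ₂ / cos²φ₁ = 10.6  ⇒  cos φ₁ = cos 25° / √10.6 = 0.9063/3.256 = 0.2784.
φ₁ = arccos(0.2784) ≈ 73.8°.

73.8°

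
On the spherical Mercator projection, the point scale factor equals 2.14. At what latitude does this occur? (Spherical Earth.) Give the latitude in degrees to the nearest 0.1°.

Mercator scale is k = sec φ = 1/cos φ.
1/cos φ = 2.14  ⇒  cos φ = 0.4673  ⇒  φ = arccos(0.4673) ≈ 62.1°.

62.1°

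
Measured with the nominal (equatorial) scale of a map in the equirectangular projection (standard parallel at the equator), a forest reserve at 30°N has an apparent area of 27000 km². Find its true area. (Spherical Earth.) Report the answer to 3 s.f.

23400 km²

For the equirectangular projection with φ₀ = 0 (plate carrée), h = 1 along meridians and k = sec φ along parallels.
Areal scale = h·k = 1 × sec φ; at 30°, h = 1.000, k = 1.155, so h·k = 1.155.
True area = apparent / (areal scale) = 27000 / 1.155 ≈ 23400 km².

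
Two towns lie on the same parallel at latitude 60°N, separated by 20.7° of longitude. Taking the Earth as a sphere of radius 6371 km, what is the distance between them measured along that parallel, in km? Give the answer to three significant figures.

Arc length along a parallel = R cos φ · Δλ (with Δλ in radians).
= 6371 × cos 60° × (20.7° × π/180) = 6371 × 0.5000 × 0.3613 ≈ 1150 km.

1150 km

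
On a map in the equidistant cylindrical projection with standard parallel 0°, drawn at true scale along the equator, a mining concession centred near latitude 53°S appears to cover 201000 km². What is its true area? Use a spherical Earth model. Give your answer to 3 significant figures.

For the equirectangular projection with φ₀ = 0 (plate carrée), h = 1 along meridians and k = sec φ along parallels.
Areal scale = h·k = 1 × sec φ; at 53°, h = 1.000, k = 1.662, so h·k = 1.662.
True area = apparent / (areal scale) = 201000 / 1.662 ≈ 121000 km².

121000 km²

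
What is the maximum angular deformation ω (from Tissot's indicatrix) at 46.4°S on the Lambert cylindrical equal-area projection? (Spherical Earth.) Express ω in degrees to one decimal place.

The Lambert cylindrical equal-area projection is the cylindrical equal-area projection with its standard parallel at the equator (φ₀ = 0). For cylindrical equal-area with standard parallel φ₀, h = cos φ / cos φ₀ and k = cos φ₀ / cos φ, so h·k = 1.
At 46.4°: h = 0.6896, k = 1.450; principal scales a = 1.450, b = 0.6896.
sin(ω/2) = (a − b)/(a + b) = 0.7605/2.140 = 0.3554, so ω = 2 arcsin(0.3554) ≈ 41.6°.

41.6°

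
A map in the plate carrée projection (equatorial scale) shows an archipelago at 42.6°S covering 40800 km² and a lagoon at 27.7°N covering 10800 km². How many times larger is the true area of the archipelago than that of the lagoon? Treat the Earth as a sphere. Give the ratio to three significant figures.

3.14

On the plate carrée, areal scale = h·k = 1 × sec φ, so true area = apparent × cos φ.
True area of archipelago: 40800 × cos(42.6°) = 40800 × 0.7361 = 30030 km².
True area of lagoon: 10800 × cos(27.7°) = 10800 × 0.8854 = 9562 km².
Ratio = 30030 / 9562 ≈ 3.14.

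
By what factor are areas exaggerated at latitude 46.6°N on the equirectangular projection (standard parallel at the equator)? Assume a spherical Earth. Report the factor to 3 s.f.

Plate carrée maps x = Rλ, y = Rφ. The meridian scale is h = 1 and the parallel scale is k = 1/cos φ = sec φ.
Areal scale = h·k = 1 × sec φ; at 46.6°, h = 1.000, k = 1.455, so h·k = 1.455.

1.46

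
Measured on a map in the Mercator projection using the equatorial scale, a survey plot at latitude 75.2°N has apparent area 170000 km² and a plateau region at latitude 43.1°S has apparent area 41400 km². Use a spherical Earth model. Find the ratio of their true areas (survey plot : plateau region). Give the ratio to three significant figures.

0.503

On Mercator the areal scale is sec²φ, so true area = apparent × cos²φ.
True area of survey plot: 170000 × cos²(75.2°) = 170000 × 0.06525 = 11090 km².
True area of plateau region: 41400 × cos²(43.1°) = 41400 × 0.5331 = 22070 km².
Ratio = 11090 / 22070 ≈ 0.503.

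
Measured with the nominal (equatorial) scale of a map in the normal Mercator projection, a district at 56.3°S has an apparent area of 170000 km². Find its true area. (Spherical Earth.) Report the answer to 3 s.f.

52300 km²

The Mercator projection is conformal; its linear scale factor is the same in every direction and equals sec φ = 1/cos φ.
Areal scale = k² = sec²φ = 1/cos²(56.3°) = 1/0.5548² = 3.248.
True area = apparent / (areal scale) = 170000 / 3.248 ≈ 52300 km².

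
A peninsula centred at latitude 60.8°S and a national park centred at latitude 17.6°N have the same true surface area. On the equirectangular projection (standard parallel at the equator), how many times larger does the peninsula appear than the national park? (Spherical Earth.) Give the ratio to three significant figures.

1.95

For the equirectangular projection with φ₀ = 0 (plate carrée), h = 1 along meridians and k = sec φ along parallels.
Areal scale at 60.8°: h·k = 1.000 × 2.050 = 2.050.
Areal scale at 17.6°: h·k = 1.000 × 1.049 = 1.049.
Ratio = 2.050/1.049 ≈ 1.95.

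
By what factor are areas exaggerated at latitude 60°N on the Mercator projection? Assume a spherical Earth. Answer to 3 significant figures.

4.00

Mercator is conformal, so the point scale is isotropic: h = k = sec φ = 1/cos φ.
Areal scale = k² = sec²φ = 1/cos²(60°) = 1/0.5000² = 4.000.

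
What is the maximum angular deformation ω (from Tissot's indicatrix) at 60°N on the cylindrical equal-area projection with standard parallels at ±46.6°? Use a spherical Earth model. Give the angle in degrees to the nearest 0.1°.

A cylindrical equal-area projection with standard parallel φ₀ has meridian scale h = cos φ / cos φ₀ and parallel scale k = cos φ₀ / cos φ (so areas are preserved, h·k = 1).
At 60°: h = 0.7277, k = 1.374; principal scales a = 1.374, b = 0.7277.
sin(ω/2) = (a − b)/(a + b) = 0.6465/2.102 = 0.3076, so ω = 2 arcsin(0.3076) ≈ 35.8°.

35.8°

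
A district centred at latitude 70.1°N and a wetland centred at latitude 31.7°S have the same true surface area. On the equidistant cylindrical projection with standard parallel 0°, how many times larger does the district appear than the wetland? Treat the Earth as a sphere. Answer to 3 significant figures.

2.50

In the plate carrée (x = Rλ, y = Rφ), meridians are true-scale (h = 1) and parallels are stretched by k = sec φ.
Areal scale at 70.1°: h·k = 1.000 × 2.938 = 2.938.
Areal scale at 31.7°: h·k = 1.000 × 1.175 = 1.175.
Ratio = 2.938/1.175 ≈ 2.50.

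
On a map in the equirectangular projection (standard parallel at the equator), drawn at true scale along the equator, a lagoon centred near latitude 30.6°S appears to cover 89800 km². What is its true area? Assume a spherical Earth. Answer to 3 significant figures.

77300 km²

For the equirectangular projection with φ₀ = 0 (plate carrée), h = 1 along meridians and k = sec φ along parallels.
Areal scale = h·k = 1 × sec φ; at 30.6°, h = 1.000, k = 1.162, so h·k = 1.162.
True area = apparent / (areal scale) = 89800 / 1.162 ≈ 77300 km².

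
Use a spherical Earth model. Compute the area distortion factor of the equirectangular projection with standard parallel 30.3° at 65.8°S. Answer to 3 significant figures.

2.11

With standard parallel φ₀ = 30.3°, the equirectangular projection gives x = Rλ cos φ₀, y = Rφ, so h = 1 and k = cos 30.3° / cos φ.
Areal scale = h·k = 1 × cos φ₀ / cos φ; at 65.8°, h = 1.000, k = 2.106, so h·k = 2.106.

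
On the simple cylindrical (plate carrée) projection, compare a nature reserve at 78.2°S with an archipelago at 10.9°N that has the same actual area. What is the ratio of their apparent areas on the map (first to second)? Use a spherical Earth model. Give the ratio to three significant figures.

4.80

Plate carrée maps x = Rλ, y = Rφ. The meridian scale is h = 1 and the parallel scale is k = 1/cos φ = sec φ.
Areal scale at 78.2°: h·k = 1.000 × 4.890 = 4.890.
Areal scale at 10.9°: h·k = 1.000 × 1.018 = 1.018.
Ratio = 4.890/1.018 ≈ 4.80.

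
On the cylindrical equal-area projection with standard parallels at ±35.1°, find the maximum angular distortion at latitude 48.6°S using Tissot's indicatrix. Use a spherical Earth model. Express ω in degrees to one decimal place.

Cylindrical equal-area (φ₀ = 35.1°): h = cos φ / cos 35.1° along meridians, k = cos 35.1° / cos φ along parallels; h·k = 1.
At 48.6°: h = 0.8083, k = 1.237; principal scales a = 1.237, b = 0.8083.
sin(ω/2) = (a − b)/(a + b) = 0.4289/2.045 = 0.2097, so ω = 2 arcsin(0.2097) ≈ 24.2°.

24.2°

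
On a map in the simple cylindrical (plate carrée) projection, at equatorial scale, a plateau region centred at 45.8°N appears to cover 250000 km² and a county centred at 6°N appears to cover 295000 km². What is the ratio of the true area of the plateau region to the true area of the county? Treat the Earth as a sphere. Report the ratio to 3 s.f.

On the plate carrée, areal scale = h·k = 1 × sec φ, so true area = apparent × cos φ.
True area of plateau region: 250000 × cos(45.8°) = 250000 × 0.6972 = 174300 km².
True area of county: 295000 × cos(6°) = 295000 × 0.9945 = 293400 km².
Ratio = 174300 / 293400 ≈ 0.594.

0.594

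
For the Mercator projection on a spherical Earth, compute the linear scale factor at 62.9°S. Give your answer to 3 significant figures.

2.20

Mercator is conformal, so the point scale is isotropic: h = k = sec φ = 1/cos φ.
k = 1/cos 62.9° = 1/0.4555 = 2.195.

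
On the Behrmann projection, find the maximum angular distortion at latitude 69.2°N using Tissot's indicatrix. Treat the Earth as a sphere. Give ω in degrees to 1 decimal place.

90.8°

Behrmann is a cylindrical equal-area projection with standard parallels at ±30°. Cylindrical equal-area (φ₀ = 30°): h = cos φ / cos 30° along meridians, k = cos 30° / cos φ along parallels; h·k = 1.
At 69.2°: h = 0.4100, k = 2.439; principal scales a = 2.439, b = 0.4100.
sin(ω/2) = (a − b)/(a + b) = 2.029/2.849 = 0.7121, so ω = 2 arcsin(0.7121) ≈ 90.8°.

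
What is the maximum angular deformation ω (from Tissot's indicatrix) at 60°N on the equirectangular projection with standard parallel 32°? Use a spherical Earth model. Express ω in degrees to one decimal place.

In the equirectangular projection with standard parallel φ₀ = 32° (x = Rλ cos φ₀, y = Rφ), meridians are true-scale (h = 1) and the parallel scale is k = cos φ₀ / cos φ.
At 60°: h = 1.000, k = 1.696; principal scales a = 1.696, b = 1.000.
sin(ω/2) = (a − b)/(a + b) = 0.6961/2.696 = 0.2582, so ω = 2 arcsin(0.2582) ≈ 29.9°.

29.9°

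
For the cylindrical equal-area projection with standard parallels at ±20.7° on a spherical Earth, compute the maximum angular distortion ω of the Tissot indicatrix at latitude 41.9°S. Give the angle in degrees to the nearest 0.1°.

Cylindrical equal-area (φ₀ = 20.7°): h = cos φ / cos 20.7° along meridians, k = cos 20.7° / cos φ along parallels; h·k = 1.
At 41.9°: h = 0.7957, k = 1.257; principal scales a = 1.257, b = 0.7957.
sin(ω/2) = (a − b)/(a + b) = 0.4611/2.052 = 0.2247, so ω = 2 arcsin(0.2247) ≈ 26.0°.

26.0°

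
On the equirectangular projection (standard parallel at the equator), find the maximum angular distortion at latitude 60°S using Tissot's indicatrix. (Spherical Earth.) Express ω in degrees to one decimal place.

38.9°

Plate carrée maps x = Rλ, y = Rφ. The meridian scale is h = 1 and the parallel scale is k = 1/cos φ = sec φ.
At 60°: h = 1.000, k = 2.000; principal scales a = 2.000, b = 1.000.
sin(ω/2) = (a − b)/(a + b) = 1.0000/3.000 = 0.3333, so ω = 2 arcsin(0.3333) ≈ 38.9°.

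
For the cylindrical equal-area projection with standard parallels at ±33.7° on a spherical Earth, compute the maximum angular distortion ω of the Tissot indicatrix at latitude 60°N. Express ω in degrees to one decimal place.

56.0°

Cylindrical equal-area (φ₀ = 33.7°): h = cos φ / cos 33.7° along meridians, k = cos 33.7° / cos φ along parallels; h·k = 1.
At 60°: h = 0.6010, k = 1.664; principal scales a = 1.664, b = 0.6010.
sin(ω/2) = (a − b)/(a + b) = 1.063/2.265 = 0.4693, so ω = 2 arcsin(0.4693) ≈ 56.0°.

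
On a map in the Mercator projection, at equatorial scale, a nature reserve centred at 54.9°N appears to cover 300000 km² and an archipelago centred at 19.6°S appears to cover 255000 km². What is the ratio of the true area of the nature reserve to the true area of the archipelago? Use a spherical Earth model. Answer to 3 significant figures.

0.438

Mercator's areal exaggeration is sec²φ; hence true area = (apparent area) · cos²φ.
True area of nature reserve: 300000 × cos²(54.9°) = 300000 × 0.3306 = 99190 km².
True area of archipelago: 255000 × cos²(19.6°) = 255000 × 0.8875 = 226300 km².
Ratio = 99190 / 226300 ≈ 0.438.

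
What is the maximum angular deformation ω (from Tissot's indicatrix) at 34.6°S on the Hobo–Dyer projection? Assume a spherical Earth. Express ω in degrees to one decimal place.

The Hobo–Dyer projection is cylindrical equal-area with φ₀ = 37.5°. A cylindrical equal-area projection with standard parallel φ₀ has meridian scale h = cos φ / cos φ₀ and parallel scale k = cos φ₀ / cos φ (so areas are preserved, h·k = 1).
At 34.6°: h = 1.038, k = 0.9638; principal scales a = 1.038, b = 0.9638.
sin(ω/2) = (a − b)/(a + b) = 0.07372/2.001 = 0.03684, so ω = 2 arcsin(0.03684) ≈ 4.2°.

4.2°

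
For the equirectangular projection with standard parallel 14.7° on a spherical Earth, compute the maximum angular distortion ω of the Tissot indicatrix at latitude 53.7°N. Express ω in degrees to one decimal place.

The equidistant cylindrical projection with φ₀ = 14.7° has h = 1 (meridians true) and k = cos φ₀ / cos φ along parallels.
At 53.7°: h = 1.000, k = 1.634; principal scales a = 1.634, b = 1.000.
sin(ω/2) = (a − b)/(a + b) = 0.6339/2.634 = 0.2407, so ω = 2 arcsin(0.2407) ≈ 27.9°.

27.9°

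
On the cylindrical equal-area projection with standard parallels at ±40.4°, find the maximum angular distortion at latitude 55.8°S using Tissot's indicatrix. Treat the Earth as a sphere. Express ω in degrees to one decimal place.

34.3°

Cylindrical equal-area (φ₀ = 40.4°): h = cos φ / cos 40.4° along meridians, k = cos 40.4° / cos φ along parallels; h·k = 1.
At 55.8°: h = 0.7381, k = 1.355; principal scales a = 1.355, b = 0.7381.
sin(ω/2) = (a − b)/(a + b) = 0.6168/2.093 = 0.2947, so ω = 2 arcsin(0.2947) ≈ 34.3°.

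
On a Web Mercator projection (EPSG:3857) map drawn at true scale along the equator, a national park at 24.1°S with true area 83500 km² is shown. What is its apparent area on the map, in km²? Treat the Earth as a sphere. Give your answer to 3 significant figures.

100000 km²

For Mercator, h = k = sec φ (a conformal cylindrical projection has a single point scale, 1/cos φ).
Areal scale = k² = sec²φ = 1/cos²(24.1°) = 1/0.9128² = 1.200.
Apparent area = 83500 × 1.200 ≈ 100000 km².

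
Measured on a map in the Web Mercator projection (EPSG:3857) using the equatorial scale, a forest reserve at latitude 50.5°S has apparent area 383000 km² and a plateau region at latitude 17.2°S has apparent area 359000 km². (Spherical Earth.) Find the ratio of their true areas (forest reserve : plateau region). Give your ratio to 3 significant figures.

Mercator's areal exaggeration is sec²φ; hence true area = (apparent area) · cos²φ.
True area of forest reserve: 383000 × cos²(50.5°) = 383000 × 0.4046 = 155000 km².
True area of plateau region: 359000 × cos²(17.2°) = 359000 × 0.9126 = 327600 km².
Ratio = 155000 / 327600 ≈ 0.473.

0.473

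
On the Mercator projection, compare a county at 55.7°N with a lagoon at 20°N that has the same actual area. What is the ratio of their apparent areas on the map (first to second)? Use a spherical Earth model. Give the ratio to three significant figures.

Mercator areal scale is sec²φ.
At 55.7°: sec²(55.7°) = 1/0.5635² = 3.149.
At 20°: sec²(20°) = 1/0.9397² = 1.132.
Ratio = 3.149/1.132 = cos²(20°)/cos²(55.7°) ≈ 2.78.

2.78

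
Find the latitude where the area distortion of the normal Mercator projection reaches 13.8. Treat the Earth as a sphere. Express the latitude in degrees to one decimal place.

Mercator areal scale is sec²φ.
sec²φ = 13.8  ⇒  cos²φ = 0.07246  ⇒  cos φ = 0.2692.
φ = arccos(0.2692) ≈ 74.4°.

74.4°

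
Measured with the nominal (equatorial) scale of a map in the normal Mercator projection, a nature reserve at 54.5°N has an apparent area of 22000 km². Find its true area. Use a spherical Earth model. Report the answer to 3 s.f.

7420 km²

For Mercator, h = k = sec φ (a conformal cylindrical projection has a single point scale, 1/cos φ).
Areal scale = k² = sec²φ = 1/cos²(54.5°) = 1/0.5807² = 2.965.
True area = apparent / (areal scale) = 22000 / 2.965 ≈ 7420 km².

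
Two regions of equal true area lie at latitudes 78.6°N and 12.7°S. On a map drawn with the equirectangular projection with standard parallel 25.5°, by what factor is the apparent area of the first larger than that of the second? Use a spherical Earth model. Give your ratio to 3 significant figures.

The equidistant cylindrical projection with φ₀ = 25.5° has h = 1 (meridians true) and k = cos φ₀ / cos φ along parallels.
Areal scale at 78.6°: h·k = 1.000 × 4.566 = 4.566.
Areal scale at 12.7°: h·k = 1.000 × 0.9252 = 0.9252.
Ratio = 4.566/0.9252 ≈ 4.94.

4.94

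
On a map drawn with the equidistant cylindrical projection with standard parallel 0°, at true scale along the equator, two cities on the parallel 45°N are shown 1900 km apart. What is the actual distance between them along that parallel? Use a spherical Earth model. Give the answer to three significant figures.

1340 km

Plate carrée maps x = Rλ, y = Rφ. The meridian scale is h = 1 and the parallel scale is k = 1/cos φ = sec φ.
Along the parallel at 45°, map distances are exaggerated by k = sec 45° = 1.414.
True distance = 1900 / 1.414 = 1900 × cos 45° ≈ 1340 km.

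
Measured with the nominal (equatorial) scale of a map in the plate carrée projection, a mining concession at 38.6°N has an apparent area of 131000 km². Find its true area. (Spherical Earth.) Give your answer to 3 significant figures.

In the plate carrée (x = Rλ, y = Rφ), meridians are true-scale (h = 1) and parallels are stretched by k = sec φ.
Areal scale = h·k = 1 × sec φ; at 38.6°, h = 1.000, k = 1.280, so h·k = 1.280.
True area = apparent / (areal scale) = 131000 / 1.280 ≈ 102000 km².

102000 km²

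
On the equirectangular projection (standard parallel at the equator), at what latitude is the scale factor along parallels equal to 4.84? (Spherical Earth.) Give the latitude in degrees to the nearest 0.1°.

78.1°

Plate carrée: h = 1, k = sec φ along parallels.
sec φ = 4.84  ⇒  cos φ = 0.2066  ⇒  φ ≈ 78.1°.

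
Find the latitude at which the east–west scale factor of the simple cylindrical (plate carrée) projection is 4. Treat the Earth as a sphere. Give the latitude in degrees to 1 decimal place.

Plate carrée: h = 1, k = sec φ along parallels.
sec φ = 4  ⇒  cos φ = 0.2500  ⇒  φ ≈ 75.5°.

75.5°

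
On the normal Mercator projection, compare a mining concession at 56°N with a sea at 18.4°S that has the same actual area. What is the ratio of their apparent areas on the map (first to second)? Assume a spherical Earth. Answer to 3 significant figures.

2.88

On Mercator, area is exaggerated by sec²φ = 1/cos²φ.
At 56°: sec²(56°) = 1/0.5592² = 3.198.
At 18.4°: sec²(18.4°) = 1/0.9489² = 1.111.
Ratio = 3.198/1.111 = cos²(18.4°)/cos²(56°) ≈ 2.88.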